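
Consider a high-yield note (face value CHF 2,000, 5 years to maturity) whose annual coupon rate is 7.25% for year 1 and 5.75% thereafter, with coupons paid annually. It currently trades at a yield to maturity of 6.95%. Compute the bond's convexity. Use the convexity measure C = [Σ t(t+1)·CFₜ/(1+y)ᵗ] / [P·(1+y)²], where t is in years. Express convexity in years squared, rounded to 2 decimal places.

22.25

With y = 0.0695:
  t   CF        PV=CF/(1+0.0695)^t    t·PV        t(t+1)·PV
  1       145.00       135.5774       135.5774         271.1547
  2       115.00       100.5394       201.0788         603.2364
  3       115.00        94.0060       282.0179       1,128.0717
  4       115.00        87.8971       351.5885       1,757.9426
  5     2,115.00     1,511.4940     7,557.4700      45,344.8200
  Σ                  1,929.5139     8,527.7326      49,105.2254
P = 1,929.5139.
Convexity = Σ t(t+1)·PV / [P·(1+y)²] = 49,105.2254 / (1,929.5139 × 1.143830) = 22.24940.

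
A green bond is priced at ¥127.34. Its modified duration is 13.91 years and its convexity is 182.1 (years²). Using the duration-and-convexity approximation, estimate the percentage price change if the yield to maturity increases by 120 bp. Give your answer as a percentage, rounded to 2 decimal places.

Duration effect: -D_mod·Δy = -13.91 × (+0.012) = -0.166920
Convexity effect: ½·C·(Δy)² = 0.5 × 182.1 × (0.012)² = +0.0131112
ΔP/P ≈ -0.166920 + 0.0131112 = -0.1538088
= -15.38088%.

-15.38%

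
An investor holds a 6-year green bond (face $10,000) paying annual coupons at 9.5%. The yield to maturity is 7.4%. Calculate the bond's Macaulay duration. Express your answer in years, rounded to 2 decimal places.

Periodic yield y = 0.074. Discount each cash flow and weight by its year:
  t   CF        PV=CF/(1+0.074)^t    t·PV
  1       950.00       884.5438       884.5438
  2       950.00       823.5975     1,647.1951
  3       950.00       766.8506     2,300.5518
  4       950.00       714.0136     2,856.0544
  5       950.00       664.8171     3,324.0856
  6    10,950.00     7,134.9089    42,809.4533
  Σ                 10,988.7315    53,821.8839
Price P = Σ PV = 10,988.7315.
Macaulay duration = Σ(t·PV) / P = 53,821.8839 / 10,988.7315 = 4.89792 years.

4.90 years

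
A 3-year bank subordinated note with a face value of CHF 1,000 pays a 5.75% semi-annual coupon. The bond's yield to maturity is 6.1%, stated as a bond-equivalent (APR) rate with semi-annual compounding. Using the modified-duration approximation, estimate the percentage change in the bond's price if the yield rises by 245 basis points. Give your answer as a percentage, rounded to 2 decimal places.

-6.65%

Periodic yield y = 0.0305. Modified duration first:
  t   CF        PV=CF/(1+0.0305)^t    t·PV
  1        28.75        27.8991        27.8991
  2        28.75        27.0733        54.1467
  3        28.75        26.2720        78.8161
  4        28.75        25.4945       101.9779
  5        28.75        24.7399       123.6995
  6     1,028.75       859.0568     5,154.3407
  Σ                    990.5356     5,540.8799
P = 990.5356; D_Mac = 5.59382 half-year periods = 2.79691 yrs; D_mod = 2.79691/(1+0.0305) = 2.71413 yrs.
ΔP/P ≈ -D_mod · Δy = -2.71413 × (+0.0245) = -0.066496 = -6.6496%.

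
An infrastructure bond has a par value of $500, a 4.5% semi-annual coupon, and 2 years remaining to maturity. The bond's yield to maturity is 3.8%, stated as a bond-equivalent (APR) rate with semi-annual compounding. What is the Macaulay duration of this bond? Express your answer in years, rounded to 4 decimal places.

Periodic yield y = 0.019. Discount each cash flow and weight by its period:
  t   CF        PV=CF/(1+0.019)^t    t·PV
  1        11.25        11.0402        11.0402
  2        11.25        10.8344        21.6688
  3        11.25        10.6324        31.8971
  4       511.25       474.1727     1,896.6910
  Σ                    506.6797     1,961.2971
Price P = Σ PV = 506.6797.
Macaulay duration = Σ(t·PV) / P = 1,961.2971 / 506.6797 = 3.87088 half-year periods.
In years: 3.87088 / 2 = 1.93544 years.

1.9354 years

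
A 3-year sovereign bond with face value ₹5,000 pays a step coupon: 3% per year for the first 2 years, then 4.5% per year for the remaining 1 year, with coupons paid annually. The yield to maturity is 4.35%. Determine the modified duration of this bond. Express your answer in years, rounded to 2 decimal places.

Periodic yield y = 0.0435. First find Macaulay duration:
  t   CF        PV=CF/(1+0.0435)^t    t·PV
  1       150.00       143.7470       143.7470
  2       150.00       137.7547       275.5094
  3     5,225.00     4,598.4232    13,795.2695
  Σ                  4,879.9249    14,214.5259
P = 4,879.9249; Macaulay duration = 14,214.5259 / 4,879.9249 = 2.91286 years.
Modified duration = D_Mac / (1 + y) = 2.91286 / 1.0435 = 2.79143 years.

2.79 years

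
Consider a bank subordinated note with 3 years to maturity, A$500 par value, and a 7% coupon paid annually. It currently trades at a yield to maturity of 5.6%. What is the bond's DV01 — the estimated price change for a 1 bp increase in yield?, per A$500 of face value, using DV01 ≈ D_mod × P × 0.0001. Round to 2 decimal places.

Periodic yield y = 0.056.
  t   CF        PV=CF/(1+0.056)^t    t·PV
  1        35.00        33.1439        33.1439
  2        35.00        31.3863        62.7726
  3       535.00       454.3202     1,362.9605
  Σ                    518.8504     1,458.8771
P = 518.8504; D_Mac = 2.81175 yrs; D_mod = 2.66264 yrs.
DV01 ≈ 2.66264 × 518.8504 × 0.0001 = 0.138151.

A$0.14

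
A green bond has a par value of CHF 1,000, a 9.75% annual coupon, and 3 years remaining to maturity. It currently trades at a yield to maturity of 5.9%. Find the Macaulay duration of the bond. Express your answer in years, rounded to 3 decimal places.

Periodic yield y = 0.059. Discount each cash flow and weight by its year:
  t   CF        PV=CF/(1+0.059)^t    t·PV
  1        97.50        92.0680        92.0680
  2        97.50        86.9386       173.8772
  3     1,097.50       924.0951     2,772.2852
  Σ                  1,103.1017     3,038.2304
Price P = Σ PV = 1,103.1017.
Macaulay duration = Σ(t·PV) / P = 3,038.2304 / 1,103.1017 = 2.75426 years.

2.754 years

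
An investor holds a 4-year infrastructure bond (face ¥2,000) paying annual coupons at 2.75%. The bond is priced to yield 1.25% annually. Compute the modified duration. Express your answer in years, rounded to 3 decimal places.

3.800 years

Periodic yield y = 0.0125. First find Macaulay duration:
  t   CF        PV=CF/(1+0.0125)^t    t·PV
  1        55.00        54.3210        54.3210
  2        55.00        53.6504       107.3007
  3        55.00        52.9880       158.9640
  4     2,055.00     1,955.3824     7,821.5295
  Σ                  2,116.3417     8,142.1153
P = 2,116.3417; Macaulay duration = 8,142.1153 / 2,116.3417 = 3.84726 years.
Modified duration = D_Mac / (1 + y) = 3.84726 / 1.0125 = 3.79976 years.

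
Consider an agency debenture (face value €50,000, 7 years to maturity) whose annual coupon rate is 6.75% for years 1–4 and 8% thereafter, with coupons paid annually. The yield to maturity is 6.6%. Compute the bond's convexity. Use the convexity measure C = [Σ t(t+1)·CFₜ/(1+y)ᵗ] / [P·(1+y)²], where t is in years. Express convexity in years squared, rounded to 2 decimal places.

With y = 0.066:
  t   CF        PV=CF/(1+0.066)^t    t·PV        t(t+1)·PV
  1     3,375.00     3,166.0413     3,166.0413       6,332.0826
  2     3,375.00     2,970.0200     5,940.0399      17,820.1198
  3     3,375.00     2,786.1350     8,358.4051      33,433.6205
  4     3,375.00     2,613.6351    10,454.5405      52,272.7025
  5     4,000.00     2,905.8552    14,529.2759      87,175.6557
  6     4,000.00     2,725.9430    16,355.6577     114,489.6041
  7    54,000.00    34,521.7916   241,652.5415   1,933,220.3318
  Σ                 51,689.4212   300,456.5020   2,244,744.1170
P = 51,689.4212.
Convexity = Σ t(t+1)·PV / [P·(1+y)²] = 2,244,744.1170 / (51,689.4212 × 1.136356) = 38.21649.

38.22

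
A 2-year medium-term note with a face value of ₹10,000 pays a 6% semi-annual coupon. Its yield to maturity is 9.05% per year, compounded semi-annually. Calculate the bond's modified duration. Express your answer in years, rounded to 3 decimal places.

Periodic yield y = 0.04525. First find Macaulay duration:
  t   CF        PV=CF/(1+0.04525)^t    t·PV
  1       300.00       287.0127       287.0127
  2       300.00       274.5876       549.1752
  3       300.00       262.7004       788.1012
  4    10,300.00     8,628.9215    34,515.6861
  Σ                  9,453.2222    36,139.9752
P = 9,453.2222; Macaulay duration = 36,139.9752 / 9,453.2222 = 3.82303 half-year periods = 1.91152 years.
Modified duration = D_Mac / (1 + y) = 1.91152 / 1.04525 = 1.82876 years.

1.829 years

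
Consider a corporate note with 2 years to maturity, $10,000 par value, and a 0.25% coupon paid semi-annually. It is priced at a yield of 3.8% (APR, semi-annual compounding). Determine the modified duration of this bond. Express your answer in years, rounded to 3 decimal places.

Periodic yield y = 0.019. First find Macaulay duration:
  t   CF        PV=CF/(1+0.019)^t    t·PV
  1        12.50        12.2669        12.2669
  2        12.50        12.0382        24.0764
  3        12.50        11.8137        35.4412
  4    10,012.50     9,286.3659    37,145.4637
  Σ                  9,322.4848    37,217.2483
P = 9,322.4848; Macaulay duration = 37,217.2483 / 9,322.4848 = 3.99220 half-year periods = 1.99610 years.
Modified duration = D_Mac / (1 + y) = 1.99610 / 1.019 = 1.95888 years.

1.959 years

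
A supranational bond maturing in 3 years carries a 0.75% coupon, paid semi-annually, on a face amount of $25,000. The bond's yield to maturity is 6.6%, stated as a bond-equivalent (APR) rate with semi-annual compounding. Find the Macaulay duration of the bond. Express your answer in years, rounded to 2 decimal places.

Periodic yield y = 0.033. Discount each cash flow and weight by its period:
  t   CF        PV=CF/(1+0.033)^t    t·PV
  1        93.75        90.7551        90.7551
  2        93.75        87.8558       175.7117
  3        93.75        85.0492       255.1476
  4        93.75        82.3323       329.3290
  5        93.75        79.7021       398.5104
  6    25,093.75    20,652.0724   123,912.4341
  Σ                 21,077.7668   125,161.8879
Price P = Σ PV = 21,077.7668.
Macaulay duration = Σ(t·PV) / P = 125,161.8879 / 21,077.7668 = 5.93810 half-year periods.
In years: 5.93810 / 2 = 2.96905 years.

2.97 years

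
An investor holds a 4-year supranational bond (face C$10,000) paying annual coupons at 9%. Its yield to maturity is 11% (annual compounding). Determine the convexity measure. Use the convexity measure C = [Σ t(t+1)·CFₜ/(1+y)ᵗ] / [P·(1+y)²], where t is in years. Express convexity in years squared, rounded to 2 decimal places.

With y = 0.11:
  t   CF        PV=CF/(1+0.11)^t    t·PV        t(t+1)·PV
  1       900.00       810.8108       810.8108       1,621.6216
  2       900.00       730.4602     1,460.9204       4,382.7611
  3       900.00       658.0722     1,974.2167       7,896.8669
  4    10,900.00     7,180.1676    28,720.6705     143,603.3524
  Σ                  9,379.5109    32,966.6184     157,504.6020
P = 9,379.5109.
Convexity = Σ t(t+1)·PV / [P·(1+y)²] = 157,504.6020 / (9,379.5109 × 1.232100) = 13.62910.

13.63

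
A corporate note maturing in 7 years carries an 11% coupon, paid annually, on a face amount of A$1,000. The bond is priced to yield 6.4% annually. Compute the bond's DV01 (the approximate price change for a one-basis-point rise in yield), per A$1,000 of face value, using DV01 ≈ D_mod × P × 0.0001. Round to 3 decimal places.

A$0.640

Periodic yield y = 0.064.
  t   CF        PV=CF/(1+0.064)^t    t·PV
  1       110.00       103.3835       103.3835
  2       110.00        97.1649       194.3298
  3       110.00        91.3204       273.9612
  4       110.00        85.8274       343.3098
  5       110.00        80.6649       403.3244
  6       110.00        75.8129       454.8772
  7     1,110.00       719.0045     5,033.0312
  Σ                  1,253.1784     6,806.2171
P = 1,253.1784; D_Mac = 5.43116 yrs; D_mod = 5.10448 yrs.
DV01 ≈ 5.10448 × 1,253.1784 × 0.0001 = 0.639682.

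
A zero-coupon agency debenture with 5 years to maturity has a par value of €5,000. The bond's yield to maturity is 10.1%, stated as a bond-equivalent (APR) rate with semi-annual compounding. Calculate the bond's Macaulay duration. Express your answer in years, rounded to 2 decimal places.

A zero-coupon bond has a single cash flow at maturity, so its Macaulay duration equals its maturity: 5 years.
(Equivalently: 10 semi-annual periods ÷ 2 = 5 years.)

5.00 years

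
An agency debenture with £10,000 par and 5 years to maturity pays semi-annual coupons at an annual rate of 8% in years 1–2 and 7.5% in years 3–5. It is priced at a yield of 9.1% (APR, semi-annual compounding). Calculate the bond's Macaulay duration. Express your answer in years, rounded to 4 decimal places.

4.2028 years

Periodic yield y = 0.0455. Discount each cash flow and weight by its period:
  t   CF        PV=CF/(1+0.0455)^t    t·PV
  1       400.00       382.5921       382.5921
  2       400.00       365.9417       731.8834
  3       400.00       350.0160     1,050.0480
  4       400.00       334.7833     1,339.1334
  5       375.00       300.2003     1,501.0014
  6       375.00       287.1356     1,722.8136
  7       375.00       274.6395     1,922.4765
  8       375.00       262.6872     2,101.4979
  9       375.00       251.2551     2,261.2961
  10   10,375.00     6,648.8683    66,488.6835
  Σ                  9,458.1192    79,501.4259
Price P = Σ PV = 9,458.1192.
Macaulay duration = Σ(t·PV) / P = 79,501.4259 / 9,458.1192 = 8.40563 half-year periods.
In years: 8.40563 / 2 = 4.20281 years.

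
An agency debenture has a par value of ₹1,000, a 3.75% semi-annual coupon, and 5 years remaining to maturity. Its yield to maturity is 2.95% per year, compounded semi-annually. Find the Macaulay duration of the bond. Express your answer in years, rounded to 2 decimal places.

4.61 years

Periodic yield y = 0.01475. Discount each cash flow and weight by its period:
  t   CF        PV=CF/(1+0.01475)^t    t·PV
  1        18.75        18.4775        18.4775
  2        18.75        18.2089        36.4178
  3        18.75        17.9442        53.8326
  4        18.75        17.6834        70.7335
  5        18.75        17.4263        87.1317
  6        18.75        17.1730       103.0382
  7        18.75        16.9234       118.4639
  8        18.75        16.6774       133.4193
  9        18.75        16.4350       147.9150
  10    1,018.75       879.9886     8,799.8855
  Σ                  1,036.9376     9,569.3148
Price P = Σ PV = 1,036.9376.
Macaulay duration = Σ(t·PV) / P = 9,569.3148 / 1,036.9376 = 9.22844 half-year periods.
In years: 9.22844 / 2 = 4.61422 years.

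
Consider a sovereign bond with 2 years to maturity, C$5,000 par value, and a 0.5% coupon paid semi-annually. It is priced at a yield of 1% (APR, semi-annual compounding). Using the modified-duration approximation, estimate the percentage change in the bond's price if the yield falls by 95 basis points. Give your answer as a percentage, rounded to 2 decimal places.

Periodic yield y = 0.005. Modified duration first:
  t   CF        PV=CF/(1+0.005)^t    t·PV
  1        12.50        12.4378        12.4378
  2        12.50        12.3759        24.7519
  3        12.50        12.3144        36.9431
  4     5,012.50     4,913.4907    19,653.9628
  Σ                  4,950.6188    19,728.0956
P = 4,950.6188; D_Mac = 3.98498 half-year periods = 1.99249 yrs; D_mod = 1.99249/(1+0.005) = 1.98257 yrs.
ΔP/P ≈ -D_mod · Δy = -1.98257 × (-0.0095) = +0.018834 = +1.8834%.

+1.88%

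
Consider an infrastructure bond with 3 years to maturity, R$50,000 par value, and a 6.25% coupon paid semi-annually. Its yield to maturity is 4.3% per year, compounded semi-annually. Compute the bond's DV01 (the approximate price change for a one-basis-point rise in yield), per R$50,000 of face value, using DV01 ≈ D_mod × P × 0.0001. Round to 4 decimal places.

R$14.3902

Periodic yield y = 0.0215.
  t   CF        PV=CF/(1+0.0215)^t    t·PV
  1     1,562.50     1,529.6133     1,529.6133
  2     1,562.50     1,497.4188     2,994.8376
  3     1,562.50     1,465.9019     4,397.7058
  4     1,562.50     1,435.0484     5,740.1935
  5     1,562.50     1,404.8442     7,024.2211
  6    51,562.50    45,384.1013   272,304.6079
  Σ                 52,716.9280   293,991.1792
P = 52,716.9280; D_Mac = 5.57679 half-year periods = 2.78839 yrs; D_mod = 2.72971 yrs.
DV01 ≈ 2.72971 × 52,716.9280 × 0.0001 = 14.390170.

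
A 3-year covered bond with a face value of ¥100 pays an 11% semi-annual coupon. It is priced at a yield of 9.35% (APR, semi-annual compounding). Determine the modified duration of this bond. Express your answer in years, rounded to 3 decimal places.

Periodic yield y = 0.04675. First find Macaulay duration:
  t   CF        PV=CF/(1+0.04675)^t    t·PV
  1         5.50         5.2544         5.2544
  2         5.50         5.0197        10.0394
  3         5.50         4.7955        14.3865
  4         5.50         4.5813        18.3253
  5         5.50         4.3767        21.8836
  6       105.50        80.2037       481.2225
  Σ                    104.2313       551.1115
P = 104.2313; Macaulay duration = 551.1115 / 104.2313 = 5.28739 half-year periods = 2.64369 years.
Modified duration = D_Mac / (1 + y) = 2.64369 / 1.04675 = 2.52562 years.

2.526 years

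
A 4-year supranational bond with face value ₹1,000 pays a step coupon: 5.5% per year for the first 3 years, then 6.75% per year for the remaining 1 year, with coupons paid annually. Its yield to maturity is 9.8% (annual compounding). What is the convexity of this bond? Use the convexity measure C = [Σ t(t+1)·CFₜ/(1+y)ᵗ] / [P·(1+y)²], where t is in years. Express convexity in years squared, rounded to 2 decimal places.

14.81

With y = 0.098:
  t   CF        PV=CF/(1+0.098)^t    t·PV        t(t+1)·PV
  1        55.00        50.0911        50.0911         100.1821
  2        55.00        45.6203        91.2406         273.7217
  3        55.00        41.5485       124.6456         498.5824
  4     1,067.50       734.4437     2,937.7749      14,688.8745
  Σ                    871.7036     3,203.7521      15,561.3607
P = 871.7036.
Convexity = Σ t(t+1)·PV / [P·(1+y)²] = 15,561.3607 / (871.7036 × 1.205604) = 14.80724.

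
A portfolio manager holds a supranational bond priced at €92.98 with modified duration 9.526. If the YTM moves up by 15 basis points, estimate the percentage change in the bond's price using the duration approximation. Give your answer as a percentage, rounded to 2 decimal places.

Duration approximation: ΔP/P ≈ -D_mod · Δy = -9.526 × (+0.0015) = -0.014289.
As a percentage: -1.4289%.

-1.43%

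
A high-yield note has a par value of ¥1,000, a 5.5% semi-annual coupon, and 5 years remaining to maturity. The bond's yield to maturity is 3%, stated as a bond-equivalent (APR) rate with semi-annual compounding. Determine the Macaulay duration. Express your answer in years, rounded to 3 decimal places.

4.474 years

Periodic yield y = 0.015. Discount each cash flow and weight by its period:
  t   CF        PV=CF/(1+0.015)^t    t·PV
  1        27.50        27.0936        27.0936
  2        27.50        26.6932        53.3864
  3        27.50        26.2987        78.8962
  4        27.50        25.9101       103.6403
  5        27.50        25.5272       127.6358
  6        27.50        25.1499       150.8995
  7        27.50        24.7782       173.4477
  8        27.50        24.4121       195.2964
  9        27.50        24.0513       216.4616
  10    1,027.50       885.3631     8,853.6308
  Σ                  1,115.2773     9,980.3882
Price P = Σ PV = 1,115.2773.
Macaulay duration = Σ(t·PV) / P = 9,980.3882 / 1,115.2773 = 8.94880 half-year periods.
In years: 8.94880 / 2 = 4.47440 years.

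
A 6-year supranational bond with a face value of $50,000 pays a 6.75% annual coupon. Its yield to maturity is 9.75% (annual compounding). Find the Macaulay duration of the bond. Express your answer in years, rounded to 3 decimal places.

Periodic yield y = 0.0975. Discount each cash flow and weight by its year:
  t   CF        PV=CF/(1+0.0975)^t    t·PV
  1     3,375.00     3,075.1708     3,075.1708
  2     3,375.00     2,801.9780     5,603.9560
  3     3,375.00     2,553.0551     7,659.1653
  4     3,375.00     2,326.2461     9,304.9845
  5     3,375.00     2,119.5864    10,597.9322
  6    53,375.00    30,542.9312   183,257.5875
  Σ                 43,418.9678   219,498.7963
Price P = Σ PV = 43,418.9678.
Macaulay duration = Σ(t·PV) / P = 219,498.7963 / 43,418.9678 = 5.05537 years.

5.055 years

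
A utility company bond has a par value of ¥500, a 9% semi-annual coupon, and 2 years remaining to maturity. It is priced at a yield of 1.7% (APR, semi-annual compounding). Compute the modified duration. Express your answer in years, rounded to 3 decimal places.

1.868 years

Periodic yield y = 0.0085. First find Macaulay duration:
  t   CF        PV=CF/(1+0.0085)^t    t·PV
  1        22.50        22.3104        22.3104
  2        22.50        22.1223        44.2446
  3        22.50        21.9359        65.8076
  4       522.50       505.1062     2,020.4247
  Σ                    571.4747     2,152.7873
P = 571.4747; Macaulay duration = 2,152.7873 / 571.4747 = 3.76707 half-year periods = 1.88354 years.
Modified duration = D_Mac / (1 + y) = 1.88354 / 1.0085 = 1.86766 years.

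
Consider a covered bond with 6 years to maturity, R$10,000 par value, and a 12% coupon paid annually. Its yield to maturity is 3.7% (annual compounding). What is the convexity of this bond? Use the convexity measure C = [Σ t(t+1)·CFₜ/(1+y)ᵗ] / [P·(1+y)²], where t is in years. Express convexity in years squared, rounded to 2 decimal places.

With y = 0.037:
  t   CF        PV=CF/(1+0.037)^t    t·PV        t(t+1)·PV
  1     1,200.00     1,157.1842     1,157.1842       2,314.3684
  2     1,200.00     1,115.8960     2,231.7921       6,695.3762
  3     1,200.00     1,076.0810     3,228.2431      12,912.9724
  4     1,200.00     1,037.6866     4,150.7465      20,753.7326
  5     1,200.00     1,000.6621     5,003.3106      30,019.8639
  6    11,200.00     9,006.2808    54,037.6849     378,263.7944
  Σ                 14,393.7908    69,808.9614     450,960.1079
P = 14,393.7908.
Convexity = Σ t(t+1)·PV / [P·(1+y)²] = 450,960.1079 / (14,393.7908 × 1.075369) = 29.13436.

29.13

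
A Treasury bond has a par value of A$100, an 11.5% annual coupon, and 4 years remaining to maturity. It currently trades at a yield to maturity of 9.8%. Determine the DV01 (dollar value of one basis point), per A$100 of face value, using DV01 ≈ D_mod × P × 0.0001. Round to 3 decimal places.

Periodic yield y = 0.098.
  t   CF        PV=CF/(1+0.098)^t    t·PV
  1        11.50        10.4736        10.4736
  2        11.50         9.5388        19.0776
  3        11.50         8.6874        26.0623
  4       111.50        76.7124       306.8496
  Σ                    105.4122       362.4630
P = 105.4122; D_Mac = 3.43853 yrs; D_mod = 3.13163 yrs.
DV01 ≈ 3.13163 × 105.4122 × 0.0001 = 0.033011.

A$0.033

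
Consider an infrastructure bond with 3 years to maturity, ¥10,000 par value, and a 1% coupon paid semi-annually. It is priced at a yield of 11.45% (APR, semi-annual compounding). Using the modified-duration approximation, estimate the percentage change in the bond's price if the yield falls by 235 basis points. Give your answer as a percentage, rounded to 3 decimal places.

+6.569%

Periodic yield y = 0.05725. Modified duration first:
  t   CF        PV=CF/(1+0.05725)^t    t·PV
  1        50.00        47.2925        47.2925
  2        50.00        44.7316        89.4632
  3        50.00        42.3094       126.9282
  4        50.00        40.0184       160.0734
  5        50.00        37.8514       189.2568
  6    10,050.00     7,196.1449    43,176.8693
  Σ                  7,408.3481    43,789.8835
P = 7,408.3481; D_Mac = 5.91088 half-year periods = 2.95544 yrs; D_mod = 2.95544/(1+0.05725) = 2.79540 yrs.
ΔP/P ≈ -D_mod · Δy = -2.79540 × (-0.0235) = +0.065692 = +6.5692%.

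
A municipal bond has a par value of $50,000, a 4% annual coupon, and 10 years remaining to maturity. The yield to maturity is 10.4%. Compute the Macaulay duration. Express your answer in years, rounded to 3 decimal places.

Periodic yield y = 0.104. Discount each cash flow and weight by its year:
  t   CF        PV=CF/(1+0.104)^t    t·PV
  1     2,000.00     1,811.5942     1,811.5942
  2     2,000.00     1,640.9368     3,281.8736
  3     2,000.00     1,486.3558     4,459.0673
  4     2,000.00     1,346.3368     5,385.3470
  5     2,000.00     1,219.5079     6,097.5396
  6     2,000.00     1,104.6267     6,627.7605
  7     2,000.00     1,000.5677     7,003.9739
  8     2,000.00       906.3113     7,250.4906
  9     2,000.00       820.9342     7,388.4076
  10   52,000.00    19,333.5947   193,335.9469
  Σ                 30,670.7661   242,642.0013
Price P = Σ PV = 30,670.7661.
Macaulay duration = Σ(t·PV) / P = 242,642.0013 / 30,670.7661 = 7.91118 years.

7.911 years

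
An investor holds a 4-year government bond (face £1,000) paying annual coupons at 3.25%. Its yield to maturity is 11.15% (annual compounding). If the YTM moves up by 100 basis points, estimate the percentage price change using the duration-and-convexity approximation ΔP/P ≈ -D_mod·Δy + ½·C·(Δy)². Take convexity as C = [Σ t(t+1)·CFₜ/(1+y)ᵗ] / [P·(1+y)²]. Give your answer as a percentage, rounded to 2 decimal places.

With y = 0.1115:
  t   CF        PV=CF/(1+0.1115)^t    t·PV        t(t+1)·PV
  1        32.50        29.2398        29.2398          58.4795
  2        32.50        26.3066        52.6132         157.8395
  3        32.50        23.6676        71.0029         284.0117
  4     1,032.50       676.4757     2,705.9027      13,529.5137
  Σ                    755.6897     2,858.7586      14,029.8444
P = 755.6897; D_Mac = 3.78298 yrs; D_mod = 3.40349 yrs; C = 15.02763.
Duration effect: -3.40349 × (+0.01) = -0.034035
Convexity effect: 0.5 × 15.02763 × (0.01)² = +0.0007514
ΔP/P ≈ -0.034035 + 0.0007514 = -0.033284 = -3.3284%.

-3.33%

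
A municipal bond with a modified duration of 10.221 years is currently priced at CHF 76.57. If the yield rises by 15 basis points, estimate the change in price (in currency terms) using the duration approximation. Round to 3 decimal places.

-CHF 1.174

Duration approximation: ΔP/P ≈ -D_mod · Δy = -10.221 × (+0.0015) = -0.0153315.
ΔP ≈ 76.57 × (-0.0153315) = -1.173932955.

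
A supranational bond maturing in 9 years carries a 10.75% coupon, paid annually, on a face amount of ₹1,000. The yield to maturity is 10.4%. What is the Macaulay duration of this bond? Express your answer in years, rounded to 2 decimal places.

Periodic yield y = 0.104. Discount each cash flow and weight by its year:
  t   CF        PV=CF/(1+0.104)^t    t·PV
  1       107.50        97.3732        97.3732
  2       107.50        88.2004       176.4007
  3       107.50        79.8916       239.6749
  4       107.50        72.3656       289.4624
  5       107.50        65.5486       327.7428
  6       107.50        59.3737       356.2421
  7       107.50        53.7805       376.4636
  8       107.50        48.7142       389.7139
  9     1,107.50       454.5923     4,091.3307
  Σ                  1,019.8400     6,344.4042
Price P = Σ PV = 1,019.8400.
Macaulay duration = Σ(t·PV) / P = 6,344.4042 / 1,019.8400 = 6.22098 years.

6.22 years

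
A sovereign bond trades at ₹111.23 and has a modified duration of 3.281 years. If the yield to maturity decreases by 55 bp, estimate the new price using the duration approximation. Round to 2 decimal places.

₹113.24

Duration approximation: ΔP/P ≈ -D_mod · Δy = -3.281 × (-0.0055) = +0.0180455.
New price ≈ 111.23 × (1 + 0.0180455) = 113.237200965.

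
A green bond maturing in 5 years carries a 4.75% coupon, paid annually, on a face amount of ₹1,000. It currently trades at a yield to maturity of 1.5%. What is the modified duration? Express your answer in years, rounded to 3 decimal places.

4.533 years

Periodic yield y = 0.015. First find Macaulay duration:
  t   CF        PV=CF/(1+0.015)^t    t·PV
  1        47.50        46.7980        46.7980
  2        47.50        46.1064        92.2129
  3        47.50        45.4251       136.2752
  4        47.50        44.7538       179.0150
  5     1,047.50       972.3527     4,861.7635
  Σ                  1,155.4360     5,316.0645
P = 1,155.4360; Macaulay duration = 5,316.0645 / 1,155.4360 = 4.60092 years.
Modified duration = D_Mac / (1 + y) = 4.60092 / 1.015 = 4.53292 years.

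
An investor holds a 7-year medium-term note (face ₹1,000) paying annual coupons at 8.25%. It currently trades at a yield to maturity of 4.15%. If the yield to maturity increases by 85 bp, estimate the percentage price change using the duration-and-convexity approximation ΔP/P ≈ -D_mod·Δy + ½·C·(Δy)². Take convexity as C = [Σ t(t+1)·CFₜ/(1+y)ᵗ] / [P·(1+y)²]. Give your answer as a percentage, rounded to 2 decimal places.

-4.55%

With y = 0.0415:
  t   CF        PV=CF/(1+0.0415)^t    t·PV        t(t+1)·PV
  1        82.50        79.2127        79.2127         158.4253
  2        82.50        76.0563       152.1127         456.3380
  3        82.50        73.0258       219.0773         876.3092
  4        82.50        70.1160       280.4638       1,402.3191
  5        82.50        67.3221       336.6104       2,019.6626
  6        82.50        64.6395       387.8373       2,714.8610
  7     1,082.50       814.3535     5,700.4747      45,603.7979
  Σ                  1,244.7259     7,155.7889      53,231.7131
P = 1,244.7259; D_Mac = 5.74889 yrs; D_mod = 5.51981 yrs; C = 39.42559.
Duration effect: -5.51981 × (+0.0085) = -0.046918
Convexity effect: 0.5 × 39.42559 × (0.0085)² = +0.0014242
ΔP/P ≈ -0.046918 + 0.0014242 = -0.045494 = -4.5494%.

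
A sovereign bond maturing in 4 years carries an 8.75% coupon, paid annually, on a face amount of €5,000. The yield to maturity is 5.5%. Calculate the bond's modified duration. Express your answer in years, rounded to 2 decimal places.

3.38 years

Periodic yield y = 0.055. First find Macaulay duration:
  t   CF        PV=CF/(1+0.055)^t    t·PV
  1       437.50       414.6919       414.6919
  2       437.50       393.0729       786.1459
  3       437.50       372.5810     1,117.7429
  4     5,437.50     4,389.2410    17,556.9642
  Σ                  5,569.5869    19,875.5449
P = 5,569.5869; Macaulay duration = 19,875.5449 / 5,569.5869 = 3.56859 years.
Modified duration = D_Mac / (1 + y) = 3.56859 / 1.055 = 3.38255 years.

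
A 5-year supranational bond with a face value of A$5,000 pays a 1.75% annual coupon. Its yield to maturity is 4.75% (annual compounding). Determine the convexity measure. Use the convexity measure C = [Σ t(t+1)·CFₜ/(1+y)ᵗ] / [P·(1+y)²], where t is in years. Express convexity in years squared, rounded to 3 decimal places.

With y = 0.0475:
  t   CF        PV=CF/(1+0.0475)^t    t·PV        t(t+1)·PV
  1        87.50        83.5322        83.5322         167.0644
  2        87.50        79.7444       159.4887         478.4662
  3        87.50        76.1283       228.3848         913.5392
  4        87.50        72.6762       290.7046       1,453.5230
  5     5,087.50     4,033.9849    20,169.9243     121,019.5458
  Σ                  4,346.0659    20,932.0347     124,032.1387
P = 4,346.0659.
Convexity = Σ t(t+1)·PV / [P·(1+y)²] = 124,032.1387 / (4,346.0659 × 1.097256) = 26.00937.

26.009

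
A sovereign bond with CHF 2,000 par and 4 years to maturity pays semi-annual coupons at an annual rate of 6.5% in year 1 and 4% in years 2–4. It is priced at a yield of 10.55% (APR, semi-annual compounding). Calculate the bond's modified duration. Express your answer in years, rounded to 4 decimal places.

3.4304 years

Periodic yield y = 0.05275. First find Macaulay duration:
  t   CF        PV=CF/(1+0.05275)^t    t·PV
  1        65.00        61.7431        61.7431
  2        65.00        58.6493       117.2986
  3        40.00        34.2834       102.8503
  4        40.00        32.5656       130.2624
  5        40.00        30.9338       154.6692
  6        40.00        29.3838       176.3030
  7        40.00        27.9115       195.3805
  8     2,040.00     1,352.1603    10,817.2821
  Σ                  1,627.6308    11,755.7891
P = 1,627.6308; Macaulay duration = 11,755.7891 / 1,627.6308 = 7.22264 half-year periods = 3.61132 years.
Modified duration = D_Mac / (1 + y) = 3.61132 / 1.05275 = 3.43037 years.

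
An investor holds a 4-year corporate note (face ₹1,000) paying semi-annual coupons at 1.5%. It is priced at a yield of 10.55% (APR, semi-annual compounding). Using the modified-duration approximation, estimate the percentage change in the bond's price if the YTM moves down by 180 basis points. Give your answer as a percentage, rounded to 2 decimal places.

+6.62%

Periodic yield y = 0.05275. Modified duration first:
  t   CF        PV=CF/(1+0.05275)^t    t·PV
  1         7.50         7.1242         7.1242
  2         7.50         6.7672        13.5345
  3         7.50         6.4281        19.2844
  4         7.50         6.1060        24.4242
  5         7.50         5.8001        29.0005
  6         7.50         5.5095        33.0568
  7         7.50         5.2334        36.6338
  8     1,007.50       667.7948     5,342.3587
  Σ                    710.7634     5,505.4171
P = 710.7634; D_Mac = 7.74578 half-year periods = 3.87289 yrs; D_mod = 3.87289/(1+0.05275) = 3.67883 yrs.
ΔP/P ≈ -D_mod · Δy = -3.67883 × (-0.018) = +0.066219 = +6.6219%.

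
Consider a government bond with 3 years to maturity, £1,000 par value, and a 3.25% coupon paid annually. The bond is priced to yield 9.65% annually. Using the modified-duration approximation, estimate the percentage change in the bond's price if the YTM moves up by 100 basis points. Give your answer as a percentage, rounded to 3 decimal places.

Periodic yield y = 0.0965. Modified duration first:
  t   CF        PV=CF/(1+0.0965)^t    t·PV
  1        32.50        29.6398        29.6398
  2        32.50        27.0312        54.0625
  3     1,032.50       783.1846     2,349.5539
  Σ                    839.8556     2,433.2561
P = 839.8556; D_Mac = 2.89723 yrs; D_mod = 2.89723/(1+0.0965) = 2.64225 yrs.
ΔP/P ≈ -D_mod · Δy = -2.64225 × (+0.01) = -0.026423 = -2.6423%.

-2.642%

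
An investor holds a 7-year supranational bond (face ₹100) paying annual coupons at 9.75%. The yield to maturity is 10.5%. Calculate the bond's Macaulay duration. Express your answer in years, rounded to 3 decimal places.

5.355 years

Periodic yield y = 0.105. Discount each cash flow and weight by its year:
  t   CF        PV=CF/(1+0.105)^t    t·PV
  1         9.75         8.8235         8.8235
  2         9.75         7.9851        15.9702
  3         9.75         7.2263        21.6790
  4         9.75         6.5397        26.1587
  5         9.75         5.9182        29.5912
  6         9.75         5.3559        32.1353
  7       109.75        54.5593       381.9149
  Σ                     96.4080       516.2728
Price P = Σ PV = 96.4080.
Macaulay duration = Σ(t·PV) / P = 516.2728 / 96.4080 = 5.35508 years.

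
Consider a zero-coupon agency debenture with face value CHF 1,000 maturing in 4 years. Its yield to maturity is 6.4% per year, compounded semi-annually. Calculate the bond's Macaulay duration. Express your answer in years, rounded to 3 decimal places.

4.000 years

A zero-coupon bond has a single cash flow at maturity, so its Macaulay duration equals its maturity: 4 years.
(Equivalently: 8 semi-annual periods ÷ 2 = 4 years.)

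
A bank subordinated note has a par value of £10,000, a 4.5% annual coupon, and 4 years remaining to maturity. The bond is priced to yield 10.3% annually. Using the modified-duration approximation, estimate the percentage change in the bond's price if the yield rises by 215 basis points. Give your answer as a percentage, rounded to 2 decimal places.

-7.25%

Periodic yield y = 0.103. Modified duration first:
  t   CF        PV=CF/(1+0.103)^t    t·PV
  1       450.00       407.9782       407.9782
  2       450.00       369.8805       739.7611
  3       450.00       335.3405     1,006.0214
  4    10,450.00     7,060.1551    28,240.6203
  Σ                  8,173.3543    30,394.3811
P = 8,173.3543; D_Mac = 3.71872 yrs; D_mod = 3.71872/(1+0.103) = 3.37146 yrs.
ΔP/P ≈ -D_mod · Δy = -3.37146 × (+0.0215) = -0.072486 = -7.2486%.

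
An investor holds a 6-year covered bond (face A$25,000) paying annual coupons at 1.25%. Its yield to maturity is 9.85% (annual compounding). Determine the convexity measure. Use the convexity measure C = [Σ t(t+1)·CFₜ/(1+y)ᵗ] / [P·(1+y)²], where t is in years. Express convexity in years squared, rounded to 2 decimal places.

With y = 0.0985:
  t   CF        PV=CF/(1+0.0985)^t    t·PV        t(t+1)·PV
  1       312.50       284.4788       284.4788         568.9577
  2       312.50       258.9703       517.9405       1,553.8216
  3       312.50       235.7490       707.2470       2,828.9879
  4       312.50       214.6099       858.4396       4,292.1982
  5       312.50       195.3663       976.8316       5,860.9899
  6    25,312.50    14,405.7102    86,434.2610     605,039.8273
  Σ                 15,594.8845    89,779.1987     620,144.7825
P = 15,594.8845.
Convexity = Σ t(t+1)·PV / [P·(1+y)²] = 620,144.7825 / (15,594.8845 × 1.206702) = 32.95420.

32.95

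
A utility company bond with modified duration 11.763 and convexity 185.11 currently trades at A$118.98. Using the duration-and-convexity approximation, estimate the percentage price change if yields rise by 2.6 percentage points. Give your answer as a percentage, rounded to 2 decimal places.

Duration effect: -D_mod·Δy = -11.763 × (+0.026) = -0.305838
Convexity effect: ½·C·(Δy)² = 0.5 × 185.11 × (0.026)² = +0.06256718
ΔP/P ≈ -0.305838 + 0.06256718 = -0.24327082
= -24.327082%.

-24.33%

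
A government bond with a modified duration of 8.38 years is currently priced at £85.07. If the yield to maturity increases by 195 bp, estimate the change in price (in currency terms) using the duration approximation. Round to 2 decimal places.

-£13.90

Duration approximation: ΔP/P ≈ -D_mod · Δy = -8.38 × (+0.0195) = -0.163410.
ΔP ≈ 85.07 × (-0.163410) = -13.9012887.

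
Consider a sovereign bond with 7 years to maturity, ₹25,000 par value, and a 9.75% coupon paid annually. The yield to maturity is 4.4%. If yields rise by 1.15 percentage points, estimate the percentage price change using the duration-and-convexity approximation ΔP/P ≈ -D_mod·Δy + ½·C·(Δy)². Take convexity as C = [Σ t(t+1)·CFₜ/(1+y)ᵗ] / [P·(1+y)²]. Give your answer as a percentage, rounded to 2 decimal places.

With y = 0.044:
  t   CF        PV=CF/(1+0.044)^t    t·PV        t(t+1)·PV
  1     2,437.50     2,334.7701     2,334.7701       4,669.5402
  2     2,437.50     2,236.3698     4,472.7397      13,418.2191
  3     2,437.50     2,142.1167     6,426.3501      25,705.4005
  4     2,437.50     2,051.8359     8,207.3437      41,036.7185
  5     2,437.50     1,965.3601     9,826.8004      58,960.8025
  6     2,437.50     1,882.5288    11,295.1729      79,066.2102
  7    27,437.50    20,297.4297   142,082.0082   1,136,656.0659
  Σ                 32,910.4112   184,645.1852   1,359,512.9568
P = 32,910.4112; D_Mac = 5.61054 yrs; D_mod = 5.37408 yrs; C = 37.90086.
Duration effect: -5.37408 × (+0.0115) = -0.061802
Convexity effect: 0.5 × 37.90086 × (0.0115)² = +0.0025062
ΔP/P ≈ -0.061802 + 0.0025062 = -0.059296 = -5.9296%.

-5.93%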